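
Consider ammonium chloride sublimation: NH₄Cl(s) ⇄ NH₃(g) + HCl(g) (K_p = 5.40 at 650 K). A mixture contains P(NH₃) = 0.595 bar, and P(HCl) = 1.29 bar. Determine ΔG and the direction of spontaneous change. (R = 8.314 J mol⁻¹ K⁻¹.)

ΔG = -10.5 kJ/mol; the forward reaction is spontaneous

(NH₄Cl is a pure solid — omitted from Q_p.)
Q_p = P(NH₃)·P(HCl) = (0.595)·(1.29) = 0.768
ΔG = RT ln(Q_p/K_p) = (8.314 J mol⁻¹ K⁻¹)(650 K) × ln(0.768/5.40)
   = (5.404 kJ/mol)(-1.950) = -10.5 kJ/mol
ΔG < 0, so the forward reaction is spontaneous (proceeds forward).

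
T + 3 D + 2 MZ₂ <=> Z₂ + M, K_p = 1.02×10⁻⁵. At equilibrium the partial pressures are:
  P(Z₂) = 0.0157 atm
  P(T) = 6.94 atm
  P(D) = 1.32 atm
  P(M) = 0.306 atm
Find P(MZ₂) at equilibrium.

At equilibrium, K_p = P(Z₂)·P(M) / (P(T)·P(D)³·P(MZ₂)²) = 1.02×10⁻⁵.
(0.0157)·(0.306) / ((6.94)·(1.32)³·(P(MZ₂))²) = 1.02×10⁻⁵
P(MZ₂)² = 29.5 ⇒ P(MZ₂) = 5.43 atm

P(MZ₂) = 5.43 atm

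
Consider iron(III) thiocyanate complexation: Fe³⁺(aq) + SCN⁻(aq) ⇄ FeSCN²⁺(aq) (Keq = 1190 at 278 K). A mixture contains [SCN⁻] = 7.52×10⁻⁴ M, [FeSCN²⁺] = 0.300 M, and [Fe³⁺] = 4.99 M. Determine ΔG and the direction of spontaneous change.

ΔG = -6.24 kJ/mol; the forward reaction is spontaneous

Q = [FeSCN²⁺] / ([Fe³⁺]·[SCN⁻]) = (0.300) / ((4.99)·(7.52×10⁻⁴)) = 79.9
ΔG = RT ln(Q/Keq) = (8.314 J mol⁻¹ K⁻¹)(278 K) × ln(79.9/1190)
   = (2.311 kJ/mol)(-2.701) = -6.24 kJ/mol
ΔG < 0, so the forward reaction is spontaneous (proceeds forward).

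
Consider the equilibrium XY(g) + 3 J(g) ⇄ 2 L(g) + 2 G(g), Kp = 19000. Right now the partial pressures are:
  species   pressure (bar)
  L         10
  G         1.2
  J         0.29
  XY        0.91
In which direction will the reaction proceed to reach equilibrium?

toward products

Qp = P(L)²·P(G)² / (P(XY)·P(J)³) = (10)²·(1.2)² / ((0.91)·(0.29)³) = 6500
Qp = 6500 < Kp = 19000, so the forward reaction proceeds.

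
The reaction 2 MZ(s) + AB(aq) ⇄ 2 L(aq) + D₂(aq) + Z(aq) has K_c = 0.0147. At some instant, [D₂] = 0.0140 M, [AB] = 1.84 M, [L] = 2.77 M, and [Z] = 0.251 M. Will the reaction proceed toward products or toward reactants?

(MZ is a pure solid — omitted from Q_c.)
Q_c = [L]²·[D₂]·[Z] / [AB] = (2.77)²·(0.0140)·(0.251) / (1.84) = 0.0147
Q_c = 0.0147 = K_c, so the system is already at equilibrium.

at equilibrium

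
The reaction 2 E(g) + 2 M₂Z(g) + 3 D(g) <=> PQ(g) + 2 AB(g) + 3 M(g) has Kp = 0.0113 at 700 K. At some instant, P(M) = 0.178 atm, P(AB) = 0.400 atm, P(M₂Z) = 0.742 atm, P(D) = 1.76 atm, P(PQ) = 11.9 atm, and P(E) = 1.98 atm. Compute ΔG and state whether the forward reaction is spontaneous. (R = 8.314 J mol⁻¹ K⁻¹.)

ΔG = -14.6 kJ/mol; the forward reaction is spontaneous

Qp = P(PQ)·P(AB)²·P(M)³ / (P(E)²·P(M₂Z)²·P(D)³) = (11.9)·(0.400)²·(0.178)³ / ((1.98)²·(0.742)²·(1.76)³) = 9.13e-4
ΔG = RT ln(Qp/Kp) = (8.314 J mol⁻¹ K⁻¹)(700 K) × ln(9.13e-4/0.0113)
   = (5.820 kJ/mol)(-2.516) = -14.6 kJ/mol
ΔG < 0, so the forward reaction is spontaneous (proceeds forward).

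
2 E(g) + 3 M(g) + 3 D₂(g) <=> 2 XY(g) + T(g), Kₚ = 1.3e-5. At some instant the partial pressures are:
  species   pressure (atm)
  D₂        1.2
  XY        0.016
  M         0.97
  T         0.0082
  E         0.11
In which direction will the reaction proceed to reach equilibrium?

Qₚ = P(XY)²·P(T) / (P(E)²·P(M)³·P(D₂)³) = (0.016)²·(0.0082) / ((0.11)²·(0.97)³·(1.2)³) = 1.1e-4
Qₚ = 1.1e-4 > Kₚ = 1.3e-5, so the reverse reaction proceeds.

to the left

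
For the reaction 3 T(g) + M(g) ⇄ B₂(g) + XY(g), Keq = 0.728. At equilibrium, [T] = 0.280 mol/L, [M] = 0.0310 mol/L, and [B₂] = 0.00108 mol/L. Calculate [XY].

At equilibrium, Keq = [B₂]·[XY] / ([T]³·[M]) = 0.728.
(0.00108)·([XY]) / ((0.280)³·(0.0310)) = 0.728
[XY] = 0.459 mol/L

[XY] = 0.459 mol/L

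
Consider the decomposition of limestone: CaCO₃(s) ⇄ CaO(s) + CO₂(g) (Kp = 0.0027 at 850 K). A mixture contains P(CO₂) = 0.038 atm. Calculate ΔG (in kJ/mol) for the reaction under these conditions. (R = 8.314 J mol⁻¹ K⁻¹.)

ΔG = 18.7 kJ/mol

(CaCO₃, CaO are pure solids — omitted from Qp.)
Qp = P(CO₂) = 0.0380
ΔG = RT ln(Qp/Kp) = (8.314 J mol⁻¹ K⁻¹)(850 K) × ln(0.0380/0.0027)
   = (7.067 kJ/mol)(2.644) = 18.7 kJ/mol
ΔG > 0, so the forward reaction is non-spontaneous (proceeds in reverse).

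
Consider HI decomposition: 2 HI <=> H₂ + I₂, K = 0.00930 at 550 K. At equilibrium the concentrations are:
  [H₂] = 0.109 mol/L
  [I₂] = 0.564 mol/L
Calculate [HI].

[HI] = 2.57 mol/L

At equilibrium, K = [H₂]·[I₂] / [HI]² = 0.00930.
(0.109)·(0.564) / ([HI])² = 0.00930
[HI]² = 6.61 ⇒ [HI] = 2.57 mol/L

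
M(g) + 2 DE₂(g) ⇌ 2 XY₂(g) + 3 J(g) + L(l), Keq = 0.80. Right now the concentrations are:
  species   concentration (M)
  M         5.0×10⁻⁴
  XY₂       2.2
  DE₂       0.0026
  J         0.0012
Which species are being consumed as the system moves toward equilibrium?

(L is a pure liquid — omitted from Q.)
Q = [XY₂]²·[J]³ / ([M]·[DE₂]²) = (2.2)²·(0.0012)³ / ((5.0×10⁻⁴)·(0.0026)²) = 2.5
Q = 2.5 > Keq = 0.80: net reverse reaction.

XY₂, J, L (products)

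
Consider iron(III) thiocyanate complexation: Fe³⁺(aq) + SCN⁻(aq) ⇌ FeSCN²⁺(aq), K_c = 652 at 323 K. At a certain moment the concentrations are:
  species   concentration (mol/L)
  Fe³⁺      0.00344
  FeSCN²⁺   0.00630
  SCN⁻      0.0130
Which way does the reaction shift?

Q_c = [FeSCN²⁺] / ([Fe³⁺]·[SCN⁻]) = (0.00630) / ((0.00344)·(0.0130)) = 141
Q_c = 141 < K_c = 652, so the forward reaction proceeds.

toward products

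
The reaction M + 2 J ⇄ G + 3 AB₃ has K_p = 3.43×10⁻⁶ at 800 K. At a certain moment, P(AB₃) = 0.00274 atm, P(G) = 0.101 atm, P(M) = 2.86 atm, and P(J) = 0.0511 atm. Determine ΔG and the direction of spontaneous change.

ΔG = -16.7 kJ/mol; the forward reaction is spontaneous

Q_p = P(G)·P(AB₃)³ / (P(M)·P(J)²) = (0.101)·(0.00274)³ / ((2.86)·(0.0511)²) = 2.78×10⁻⁷
ΔG = RT ln(Q_p/K_p) = (8.314 J mol⁻¹ K⁻¹)(800 K) × ln(2.78×10⁻⁷/3.43×10⁻⁶)
   = (6.651 kJ/mol)(-2.513) = -16.7 kJ/mol
ΔG < 0, so the forward reaction is spontaneous (proceeds forward).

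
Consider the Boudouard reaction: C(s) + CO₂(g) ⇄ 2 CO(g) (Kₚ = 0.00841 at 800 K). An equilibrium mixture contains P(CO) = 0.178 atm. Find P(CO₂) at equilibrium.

P(CO₂) = 3.77 atm

(C is a pure solid — omitted from Kₚ.)
At equilibrium, Kₚ = P(CO)² / P(CO₂) = 0.00841.
(0.178)² / (P(CO₂)) = 0.00841
P(CO₂) = 3.77 atm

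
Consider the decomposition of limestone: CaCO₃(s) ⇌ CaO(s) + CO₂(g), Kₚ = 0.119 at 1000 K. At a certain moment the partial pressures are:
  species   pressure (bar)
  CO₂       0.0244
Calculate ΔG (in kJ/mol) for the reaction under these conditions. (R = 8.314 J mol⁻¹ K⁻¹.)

ΔG = -13.2 kJ/mol

(CaCO₃, CaO are pure solids — omitted from Qₚ.)
Qₚ = P(CO₂) = 0.0244
ΔG = RT ln(Qₚ/Kₚ) = (8.314 J mol⁻¹ K⁻¹)(1000 K) × ln(0.0244/0.119)
   = (8.314 kJ/mol)(-1.585) = -13.2 kJ/mol
ΔG < 0, so the forward reaction is spontaneous (proceeds forward).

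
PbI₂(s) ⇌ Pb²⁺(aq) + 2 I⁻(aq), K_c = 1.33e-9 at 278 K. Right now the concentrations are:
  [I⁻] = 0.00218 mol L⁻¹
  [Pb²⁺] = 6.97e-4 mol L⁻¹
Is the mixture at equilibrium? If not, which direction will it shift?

no; Q > K, reaction proceeds in reverse

(PbI₂ is a pure solid — omitted from Q_c.)
Q_c = [Pb²⁺]·[I⁻]² = (6.97e-4)·(0.00218)² = 3.31e-9
Q_c = 3.31e-9 > K_c = 1.33e-9: net reverse reaction.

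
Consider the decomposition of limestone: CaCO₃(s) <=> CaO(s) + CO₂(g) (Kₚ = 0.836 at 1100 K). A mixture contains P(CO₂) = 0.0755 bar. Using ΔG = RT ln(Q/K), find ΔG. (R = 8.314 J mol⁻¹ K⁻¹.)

(CaCO₃, CaO are pure solids — omitted from Qₚ.)
Qₚ = P(CO₂) = 0.0755
ΔG = RT ln(Qₚ/Kₚ) = (8.314 J mol⁻¹ K⁻¹)(1100 K) × ln(0.0755/0.836)
   = (9.145 kJ/mol)(-2.404) = -22.0 kJ/mol
ΔG < 0, so the forward reaction is spontaneous (proceeds forward).

ΔG = -22.0 kJ/mol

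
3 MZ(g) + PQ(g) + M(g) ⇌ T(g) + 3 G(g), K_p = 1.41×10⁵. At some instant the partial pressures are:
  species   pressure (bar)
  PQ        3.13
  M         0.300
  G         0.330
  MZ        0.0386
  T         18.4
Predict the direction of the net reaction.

Q_p = P(T)·P(G)³ / (P(MZ)³·P(PQ)·P(M)) = (18.4)·(0.330)³ / ((0.0386)³·(3.13)·(0.300)) = 12200
Q_p = 12200 < K_p = 1.41×10⁵, so the forward reaction proceeds.

forward (toward products)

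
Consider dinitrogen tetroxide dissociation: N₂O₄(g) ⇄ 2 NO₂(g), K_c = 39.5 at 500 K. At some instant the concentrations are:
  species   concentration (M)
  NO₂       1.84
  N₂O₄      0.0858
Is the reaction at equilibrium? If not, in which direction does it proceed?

at equilibrium

Q_c = [NO₂]² / [N₂O₄] = (1.84)² / (0.0858) = 39.5
Q_c = 39.5 = K_c, so the system is already at equilibrium.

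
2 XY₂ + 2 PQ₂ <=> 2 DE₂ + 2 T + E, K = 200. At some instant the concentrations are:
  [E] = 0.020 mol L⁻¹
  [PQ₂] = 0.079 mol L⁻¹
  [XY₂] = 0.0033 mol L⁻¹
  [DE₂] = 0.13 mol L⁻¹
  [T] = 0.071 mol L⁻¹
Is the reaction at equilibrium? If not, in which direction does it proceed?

forward (toward products)

Q = [DE₂]²·[T]²·[E] / ([XY₂]²·[PQ₂]²) = (0.13)²·(0.071)²·(0.020) / ((0.0033)²·(0.079)²) = 25
Q = 25 < K = 200, so the forward reaction proceeds.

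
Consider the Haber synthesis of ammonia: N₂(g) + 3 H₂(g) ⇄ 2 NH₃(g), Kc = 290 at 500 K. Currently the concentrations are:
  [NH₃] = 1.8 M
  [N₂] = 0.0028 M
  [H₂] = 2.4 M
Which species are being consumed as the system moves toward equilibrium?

Qc = [NH₃]² / ([N₂]·[H₂]³) = (1.8)² / ((0.0028)·(2.4)³) = 84
Qc = 84 < Kc = 290: net forward reaction.

N₂, H₂ (reactants)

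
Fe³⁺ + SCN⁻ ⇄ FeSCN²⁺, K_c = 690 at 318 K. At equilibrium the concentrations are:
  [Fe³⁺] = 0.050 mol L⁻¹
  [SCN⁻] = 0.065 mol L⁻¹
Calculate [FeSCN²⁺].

At equilibrium, K_c = [FeSCN²⁺] / ([Fe³⁺]·[SCN⁻]) = 690.
([FeSCN²⁺]) / ((0.050)·(0.065)) = 690
[FeSCN²⁺] = 2.24 = 2.2 mol L⁻¹

[FeSCN²⁺] = 2.2 mol L⁻¹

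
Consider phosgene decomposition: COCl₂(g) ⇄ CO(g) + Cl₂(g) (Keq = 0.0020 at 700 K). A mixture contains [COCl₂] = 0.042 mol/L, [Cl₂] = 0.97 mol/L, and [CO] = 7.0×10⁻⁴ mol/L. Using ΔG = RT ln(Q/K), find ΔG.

Q = [CO]·[Cl₂] / [COCl₂] = (7.0×10⁻⁴)·(0.97) / (0.042) = 0.0162
ΔG = RT ln(Q/Keq) = (8.314 J mol⁻¹ K⁻¹)(700 K) × ln(0.0162/0.0020)
   = (5.820 kJ/mol)(2.092) = 12.2 kJ/mol
ΔG > 0, so the forward reaction is non-spontaneous (proceeds in reverse).

ΔG = 12.2 kJ/mol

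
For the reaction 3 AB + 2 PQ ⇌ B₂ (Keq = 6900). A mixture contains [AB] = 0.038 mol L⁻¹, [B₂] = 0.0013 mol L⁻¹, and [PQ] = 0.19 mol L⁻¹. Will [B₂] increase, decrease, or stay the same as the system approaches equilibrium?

increase

Q = [B₂] / ([AB]³·[PQ]²) = (0.0013) / ((0.038)³·(0.19)²) = 660
Q = 660 < Keq = 6900: net forward reaction.
B₂ is a product, so it increases.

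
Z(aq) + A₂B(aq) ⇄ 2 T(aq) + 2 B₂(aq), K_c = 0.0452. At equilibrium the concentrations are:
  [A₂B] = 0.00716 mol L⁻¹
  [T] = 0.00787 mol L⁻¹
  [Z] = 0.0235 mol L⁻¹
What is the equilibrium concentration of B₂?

[B₂] = 0.350 mol L⁻¹

At equilibrium, K_c = [T]²·[B₂]² / ([Z]·[A₂B]) = 0.0452.
(0.00787)²·([B₂])² / ((0.0235)·(0.00716)) = 0.0452
[B₂]² = 0.123 ⇒ [B₂] = 0.350 mol L⁻¹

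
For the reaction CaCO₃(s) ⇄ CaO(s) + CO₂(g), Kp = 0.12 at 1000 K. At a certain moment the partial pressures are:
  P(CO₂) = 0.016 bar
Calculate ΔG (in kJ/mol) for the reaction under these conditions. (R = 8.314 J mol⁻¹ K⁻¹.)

ΔG = -16.8 kJ/mol

(CaCO₃, CaO are pure solids — omitted from Qp.)
Qp = P(CO₂) = 0.0160
ΔG = RT ln(Qp/Kp) = (8.314 J mol⁻¹ K⁻¹)(1000 K) × ln(0.0160/0.12)
   = (8.314 kJ/mol)(-2.015) = -16.8 kJ/mol
ΔG < 0, so the forward reaction is spontaneous (proceeds forward).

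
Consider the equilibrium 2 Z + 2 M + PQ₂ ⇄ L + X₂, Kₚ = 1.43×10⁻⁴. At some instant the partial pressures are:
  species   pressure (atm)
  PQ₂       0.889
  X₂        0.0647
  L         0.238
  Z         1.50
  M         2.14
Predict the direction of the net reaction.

to the left

Qₚ = P(L)·P(X₂) / (P(Z)²·P(M)²·P(PQ₂)) = (0.238)·(0.0647) / ((1.50)²·(2.14)²·(0.889)) = 0.00168
Qₚ = 0.00168 > Kₚ = 1.43×10⁻⁴, so the reverse reaction proceeds.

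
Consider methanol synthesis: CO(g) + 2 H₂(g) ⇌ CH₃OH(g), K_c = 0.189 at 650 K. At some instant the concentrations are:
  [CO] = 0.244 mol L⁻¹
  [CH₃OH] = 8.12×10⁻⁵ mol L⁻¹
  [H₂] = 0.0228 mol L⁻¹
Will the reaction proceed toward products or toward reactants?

to the left

Q_c = [CH₃OH] / ([CO]·[H₂]²) = (8.12×10⁻⁵) / ((0.244)·(0.0228)²) = 0.640
Q_c = 0.640 > K_c = 0.189, so the reverse reaction proceeds.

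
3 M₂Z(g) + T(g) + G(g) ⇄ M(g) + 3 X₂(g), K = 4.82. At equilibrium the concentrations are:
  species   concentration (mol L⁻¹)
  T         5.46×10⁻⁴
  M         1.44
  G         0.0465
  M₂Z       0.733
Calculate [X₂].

[X₂] = 0.0322 mol L⁻¹

At equilibrium, K = [M]·[X₂]³ / ([M₂Z]³·[T]·[G]) = 4.82.
(1.44)·([X₂])³ / ((0.733)³·(5.46×10⁻⁴)·(0.0465)) = 4.82
[X₂]³ = 3.35×10⁻⁵ ⇒ [X₂] = 0.0322 mol L⁻¹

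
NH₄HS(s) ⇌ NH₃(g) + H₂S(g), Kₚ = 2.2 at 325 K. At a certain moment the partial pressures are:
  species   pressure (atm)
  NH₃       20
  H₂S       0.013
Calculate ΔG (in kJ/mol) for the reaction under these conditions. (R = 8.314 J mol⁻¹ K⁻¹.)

ΔG = -5.77 kJ/mol

(NH₄HS is a pure solid — omitted from Qₚ.)
Qₚ = P(NH₃)·P(H₂S) = (20)·(0.013) = 0.260
ΔG = RT ln(Qₚ/Kₚ) = (8.314 J mol⁻¹ K⁻¹)(325 K) × ln(0.260/2.2)
   = (2.702 kJ/mol)(-2.136) = -5.77 kJ/mol
ΔG < 0, so the forward reaction is spontaneous (proceeds forward).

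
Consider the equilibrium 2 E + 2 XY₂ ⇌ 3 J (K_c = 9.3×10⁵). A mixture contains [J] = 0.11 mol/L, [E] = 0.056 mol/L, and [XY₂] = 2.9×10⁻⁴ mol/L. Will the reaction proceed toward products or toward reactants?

in the reverse direction

Q_c = [J]³ / ([E]²·[XY₂]²) = (0.11)³ / ((0.056)²·(2.9×10⁻⁴)²) = 5.0×10⁶
Q_c = 5.0×10⁶ > K_c = 9.3×10⁵, so the reverse reaction proceeds.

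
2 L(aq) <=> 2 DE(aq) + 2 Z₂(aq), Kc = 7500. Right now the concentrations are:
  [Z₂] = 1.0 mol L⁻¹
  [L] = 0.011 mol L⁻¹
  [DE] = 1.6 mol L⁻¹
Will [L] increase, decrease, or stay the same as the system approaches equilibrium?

Qc = [DE]²·[Z₂]² / [L]² = (1.6)²·(1.0)² / (0.011)² = 21000
Qc = 21000 > Kc = 7500: net reverse reaction.
L is a reactant, so it increases.

increase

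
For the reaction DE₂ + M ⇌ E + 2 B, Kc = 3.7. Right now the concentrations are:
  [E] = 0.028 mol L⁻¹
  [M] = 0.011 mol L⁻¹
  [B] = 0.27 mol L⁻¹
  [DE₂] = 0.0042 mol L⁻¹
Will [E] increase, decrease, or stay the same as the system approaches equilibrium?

decrease

Qc = [E]·[B]² / ([DE₂]·[M]) = (0.028)·(0.27)² / ((0.0042)·(0.011)) = 44
Qc = 44 > Kc = 3.7: net reverse reaction.
E is a product, so it decreases.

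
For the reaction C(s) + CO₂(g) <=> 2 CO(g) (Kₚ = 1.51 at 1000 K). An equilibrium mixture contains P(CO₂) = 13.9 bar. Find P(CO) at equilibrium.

(C is a pure solid — omitted from Kₚ.)
At equilibrium, Kₚ = P(CO)² / P(CO₂) = 1.51.
(P(CO))² / (13.9) = 1.51
P(CO)² = 21.0 ⇒ P(CO) = 4.58 bar

P(CO) = 4.58 bar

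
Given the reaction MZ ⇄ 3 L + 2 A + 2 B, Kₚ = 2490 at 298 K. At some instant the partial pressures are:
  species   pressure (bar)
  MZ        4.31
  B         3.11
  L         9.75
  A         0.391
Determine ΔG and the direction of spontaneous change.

Qₚ = P(L)³·P(A)²·P(B)² / P(MZ) = (9.75)³·(0.391)²·(3.11)² / (4.31) = 318
ΔG = RT ln(Qₚ/Kₚ) = (8.314 J mol⁻¹ K⁻¹)(298 K) × ln(318/2490)
   = (2.478 kJ/mol)(-2.058) = -5.10 kJ/mol
ΔG < 0, so the forward reaction is spontaneous (proceeds forward).

ΔG = -5.10 kJ/mol; the forward reaction is spontaneous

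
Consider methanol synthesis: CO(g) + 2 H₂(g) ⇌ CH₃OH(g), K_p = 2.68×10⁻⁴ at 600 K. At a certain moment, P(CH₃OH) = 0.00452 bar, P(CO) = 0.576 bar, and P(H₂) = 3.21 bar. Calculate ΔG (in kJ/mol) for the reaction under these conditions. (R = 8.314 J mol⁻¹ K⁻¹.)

Q_p = P(CH₃OH) / (P(CO)·P(H₂)²) = (0.00452) / ((0.576)·(3.21)²) = 7.62×10⁻⁴
ΔG = RT ln(Q_p/K_p) = (8.314 J mol⁻¹ K⁻¹)(600 K) × ln(7.62×10⁻⁴/2.68×10⁻⁴)
   = (4.988 kJ/mol)(1.045) = 5.21 kJ/mol
ΔG > 0, so the forward reaction is non-spontaneous (proceeds in reverse).

ΔG = 5.21 kJ/mol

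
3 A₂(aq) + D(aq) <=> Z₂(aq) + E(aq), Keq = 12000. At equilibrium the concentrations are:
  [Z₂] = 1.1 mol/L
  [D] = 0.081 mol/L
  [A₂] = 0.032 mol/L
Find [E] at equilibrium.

At equilibrium, Keq = [Z₂]·[E] / ([A₂]³·[D]) = 12000.
(1.1)·([E]) / ((0.032)³·(0.081)) = 12000
[E] = 0.0290 = 0.029 mol/L

[E] = 0.029 mol/L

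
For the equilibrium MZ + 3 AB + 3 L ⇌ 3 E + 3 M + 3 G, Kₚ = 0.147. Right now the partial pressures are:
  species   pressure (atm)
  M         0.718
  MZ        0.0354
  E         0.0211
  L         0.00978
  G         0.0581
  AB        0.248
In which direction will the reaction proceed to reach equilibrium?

toward reactants

Qₚ = P(E)³·P(M)³·P(G)³ / (P(MZ)·P(AB)³·P(L)³) = (0.0211)³·(0.718)³·(0.0581)³ / ((0.0354)·(0.248)³·(0.00978)³) = 1.35
Qₚ = 1.35 > Kₚ = 0.147, so the reverse reaction proceeds.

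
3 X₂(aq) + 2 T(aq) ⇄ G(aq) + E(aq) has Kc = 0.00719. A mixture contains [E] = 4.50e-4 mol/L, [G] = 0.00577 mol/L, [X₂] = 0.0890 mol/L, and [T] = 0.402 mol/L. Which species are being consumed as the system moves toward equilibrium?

Qc = [G]·[E] / ([X₂]³·[T]²) = (0.00577)·(4.50e-4) / ((0.0890)³·(0.402)²) = 0.0228
Qc = 0.0228 > Kc = 0.00719: net reverse reaction.

G, E (products)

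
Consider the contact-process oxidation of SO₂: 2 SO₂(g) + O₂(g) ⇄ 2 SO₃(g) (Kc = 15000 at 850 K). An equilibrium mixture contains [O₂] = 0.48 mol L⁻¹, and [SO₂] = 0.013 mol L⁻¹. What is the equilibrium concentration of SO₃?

At equilibrium, Kc = [SO₃]² / ([SO₂]²·[O₂]) = 15000.
([SO₃])² / ((0.013)²·(0.48)) = 15000
[SO₃]² = 1.22 ⇒ [SO₃] = 1.1 mol L⁻¹

[SO₃] = 1.1 mol L⁻¹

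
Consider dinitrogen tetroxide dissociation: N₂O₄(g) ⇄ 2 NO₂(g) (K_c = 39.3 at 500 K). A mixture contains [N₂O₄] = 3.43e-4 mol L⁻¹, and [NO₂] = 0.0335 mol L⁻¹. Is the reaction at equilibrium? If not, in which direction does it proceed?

to the right

Q_c = [NO₂]² / [N₂O₄] = (0.0335)² / (3.43e-4) = 3.27
Q_c = 3.27 < K_c = 39.3, so the forward reaction proceeds.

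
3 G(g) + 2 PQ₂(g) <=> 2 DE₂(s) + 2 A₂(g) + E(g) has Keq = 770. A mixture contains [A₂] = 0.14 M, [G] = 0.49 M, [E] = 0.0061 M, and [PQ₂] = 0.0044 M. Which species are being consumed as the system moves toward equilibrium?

(DE₂ is a pure solid — omitted from Q.)
Q = [A₂]²·[E] / ([G]³·[PQ₂]²) = (0.14)²·(0.0061) / ((0.49)³·(0.0044)²) = 52
Q = 52 < Keq = 770: net forward reaction.

G, PQ₂ (reactants)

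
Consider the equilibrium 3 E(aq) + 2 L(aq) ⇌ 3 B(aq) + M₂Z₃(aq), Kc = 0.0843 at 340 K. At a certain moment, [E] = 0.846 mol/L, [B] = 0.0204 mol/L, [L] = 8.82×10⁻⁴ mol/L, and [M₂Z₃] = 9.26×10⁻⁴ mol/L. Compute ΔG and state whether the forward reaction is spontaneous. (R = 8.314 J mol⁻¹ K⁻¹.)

Qc = [B]³·[M₂Z₃] / ([E]³·[L]²) = (0.0204)³·(9.26×10⁻⁴) / ((0.846)³·(8.82×10⁻⁴)²) = 0.0167
ΔG = RT ln(Qc/Kc) = (8.314 J mol⁻¹ K⁻¹)(340 K) × ln(0.0167/0.0843)
   = (2.827 kJ/mol)(-1.619) = -4.58 kJ/mol
ΔG < 0, so the forward reaction is spontaneous (proceeds forward).

ΔG = -4.58 kJ/mol; the forward reaction is spontaneous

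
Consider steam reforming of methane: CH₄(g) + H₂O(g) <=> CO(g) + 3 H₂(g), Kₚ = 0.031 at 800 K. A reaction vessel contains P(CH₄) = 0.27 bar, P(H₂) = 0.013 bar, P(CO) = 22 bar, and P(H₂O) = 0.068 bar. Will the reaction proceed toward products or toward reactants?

in the forward direction

Qₚ = P(CO)·P(H₂)³ / (P(CH₄)·P(H₂O)) = (22)·(0.013)³ / ((0.27)·(0.068)) = 0.0026
Qₚ = 0.0026 < Kₚ = 0.031, so the forward reaction proceeds.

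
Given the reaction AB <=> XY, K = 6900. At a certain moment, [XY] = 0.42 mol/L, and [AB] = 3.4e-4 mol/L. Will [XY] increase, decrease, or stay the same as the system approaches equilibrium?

Q = [XY] / [AB] = (0.42) / (3.4e-4) = 1200
Q = 1200 < K = 6900: net forward reaction.
XY is a product, so it increases.

increase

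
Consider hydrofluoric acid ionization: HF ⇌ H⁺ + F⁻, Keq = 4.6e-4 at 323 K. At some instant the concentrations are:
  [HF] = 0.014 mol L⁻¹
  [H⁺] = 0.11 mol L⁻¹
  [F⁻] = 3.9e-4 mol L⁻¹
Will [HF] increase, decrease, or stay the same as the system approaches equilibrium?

increase

Q = [H⁺]·[F⁻] / [HF] = (0.11)·(3.9e-4) / (0.014) = 0.0031
Q = 0.0031 > Keq = 4.6e-4: net reverse reaction.
HF is a reactant, so it increases.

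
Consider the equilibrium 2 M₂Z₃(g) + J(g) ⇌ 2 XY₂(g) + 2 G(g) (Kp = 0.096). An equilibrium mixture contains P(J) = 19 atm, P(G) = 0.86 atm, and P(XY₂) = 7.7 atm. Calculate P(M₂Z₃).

P(M₂Z₃) = 4.9 atm

At equilibrium, Kp = P(XY₂)²·P(G)² / (P(M₂Z₃)²·P(J)) = 0.096.
(7.7)²·(0.86)² / ((P(M₂Z₃))²·(19)) = 0.096
P(M₂Z₃)² = 24.0 ⇒ P(M₂Z₃) = 4.9 atm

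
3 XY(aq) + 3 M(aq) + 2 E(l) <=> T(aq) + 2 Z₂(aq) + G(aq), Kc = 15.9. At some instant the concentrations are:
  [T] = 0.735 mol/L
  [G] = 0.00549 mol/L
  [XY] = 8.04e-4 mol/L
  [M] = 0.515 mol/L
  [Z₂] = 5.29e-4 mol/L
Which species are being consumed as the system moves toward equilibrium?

none (at equilibrium)

(E is a pure liquid — omitted from Qc.)
Qc = [T]·[Z₂]²·[G] / ([XY]³·[M]³) = (0.735)·(5.29e-4)²·(0.00549) / ((8.04e-4)³·(0.515)³) = 15.9
Qc = 15.9 = Kc; the system is at equilibrium.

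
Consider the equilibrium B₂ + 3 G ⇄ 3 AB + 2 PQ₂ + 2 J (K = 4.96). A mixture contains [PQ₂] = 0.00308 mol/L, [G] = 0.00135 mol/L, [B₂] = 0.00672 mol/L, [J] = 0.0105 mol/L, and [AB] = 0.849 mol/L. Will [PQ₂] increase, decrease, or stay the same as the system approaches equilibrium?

Q = [AB]³·[PQ₂]²·[J]² / ([B₂]·[G]³) = (0.849)³·(0.00308)²·(0.0105)² / ((0.00672)·(0.00135)³) = 38.7
Q = 38.7 > K = 4.96: net reverse reaction.
PQ₂ is a product, so it decreases.

decrease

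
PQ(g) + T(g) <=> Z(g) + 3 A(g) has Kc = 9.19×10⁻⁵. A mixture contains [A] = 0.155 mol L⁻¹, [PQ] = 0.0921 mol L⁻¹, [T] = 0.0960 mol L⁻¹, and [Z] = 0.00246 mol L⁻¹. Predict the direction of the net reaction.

Qc = [Z]·[A]³ / ([PQ]·[T]) = (0.00246)·(0.155)³ / ((0.0921)·(0.0960)) = 0.00104
Qc = 0.00104 > Kc = 9.19×10⁻⁵, so the reverse reaction proceeds.

to the left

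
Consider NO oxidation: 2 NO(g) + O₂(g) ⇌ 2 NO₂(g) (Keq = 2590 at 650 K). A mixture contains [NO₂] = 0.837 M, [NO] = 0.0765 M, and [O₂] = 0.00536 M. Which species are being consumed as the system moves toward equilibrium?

NO₂ (products)

Q = [NO₂]² / ([NO]²·[O₂]) = (0.837)² / ((0.0765)²·(0.00536)) = 22300
Q = 22300 > Keq = 2590: net reverse reaction.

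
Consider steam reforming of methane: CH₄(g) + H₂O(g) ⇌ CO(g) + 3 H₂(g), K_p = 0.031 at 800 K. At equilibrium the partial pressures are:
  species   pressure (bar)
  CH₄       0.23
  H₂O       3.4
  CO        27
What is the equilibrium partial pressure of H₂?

At equilibrium, K_p = P(CO)·P(H₂)³ / (P(CH₄)·P(H₂O)) = 0.031.
(27)·(P(H₂))³ / ((0.23)·(3.4)) = 0.031
P(H₂)³ = 8.98e-4 ⇒ P(H₂) = 0.096 bar

P(H₂) = 0.096 bar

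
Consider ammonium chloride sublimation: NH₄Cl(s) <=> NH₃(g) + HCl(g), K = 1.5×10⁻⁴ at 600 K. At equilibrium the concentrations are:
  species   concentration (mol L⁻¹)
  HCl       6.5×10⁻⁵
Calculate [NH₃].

[NH₃] = 2.3 mol L⁻¹

(NH₄Cl is a pure solid — omitted from K.)
At equilibrium, K = [NH₃]·[HCl] = 1.5×10⁻⁴.
([NH₃])·(6.5×10⁻⁵) = 1.5×10⁻⁴
[NH₃] = 2.31 = 2.3 mol L⁻¹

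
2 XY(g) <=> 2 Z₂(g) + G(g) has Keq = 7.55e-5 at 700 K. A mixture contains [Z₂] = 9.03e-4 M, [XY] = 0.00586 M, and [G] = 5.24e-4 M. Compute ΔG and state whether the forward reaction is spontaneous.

Q = [Z₂]²·[G] / [XY]² = (9.03e-4)²·(5.24e-4) / (0.00586)² = 1.24e-5
ΔG = RT ln(Q/Keq) = (8.314 J mol⁻¹ K⁻¹)(700 K) × ln(1.24e-5/7.55e-5)
   = (5.820 kJ/mol)(-1.806) = -10.5 kJ/mol
ΔG < 0, so the forward reaction is spontaneous (proceeds forward).

ΔG = -10.5 kJ/mol; the forward reaction is spontaneous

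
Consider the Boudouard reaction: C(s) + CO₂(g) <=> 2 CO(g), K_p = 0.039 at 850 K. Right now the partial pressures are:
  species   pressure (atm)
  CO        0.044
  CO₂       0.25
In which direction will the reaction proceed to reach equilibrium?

(C is a pure solid — omitted from Q_p.)
Q_p = P(CO)² / P(CO₂) = (0.044)² / (0.25) = 0.0077
Q_p = 0.0077 < K_p = 0.039, so the forward reaction proceeds.

to the right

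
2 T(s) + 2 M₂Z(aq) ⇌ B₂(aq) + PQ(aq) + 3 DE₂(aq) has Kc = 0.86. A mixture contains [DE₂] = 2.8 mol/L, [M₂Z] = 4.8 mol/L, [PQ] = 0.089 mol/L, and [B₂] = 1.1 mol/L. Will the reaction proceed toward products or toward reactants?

to the right

(T is a pure solid — omitted from Qc.)
Qc = [B₂]·[PQ]·[DE₂]³ / [M₂Z]² = (1.1)·(0.089)·(2.8)³ / (4.8)² = 0.093
Qc = 0.093 < Kc = 0.86, so the forward reaction proceeds.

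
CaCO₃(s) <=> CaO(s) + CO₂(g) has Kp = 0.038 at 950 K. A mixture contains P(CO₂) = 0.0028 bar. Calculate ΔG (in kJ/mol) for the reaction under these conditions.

ΔG = -20.6 kJ/mol

(CaCO₃, CaO are pure solids — omitted from Qp.)
Qp = P(CO₂) = 0.00280
ΔG = RT ln(Qp/Kp) = (8.314 J mol⁻¹ K⁻¹)(950 K) × ln(0.00280/0.038)
   = (7.898 kJ/mol)(-2.608) = -20.6 kJ/mol
ΔG < 0, so the forward reaction is spontaneous (proceeds forward).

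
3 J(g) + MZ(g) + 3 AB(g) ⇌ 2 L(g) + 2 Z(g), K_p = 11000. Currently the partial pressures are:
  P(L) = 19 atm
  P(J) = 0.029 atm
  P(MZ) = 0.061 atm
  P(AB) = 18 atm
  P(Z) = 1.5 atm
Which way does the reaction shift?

reverse (toward reactants)

Q_p = P(L)²·P(Z)² / (P(J)³·P(MZ)·P(AB)³) = (19)²·(1.5)² / ((0.029)³·(0.061)·(18)³) = 94000
Q_p = 94000 > K_p = 11000, so the reverse reaction proceeds.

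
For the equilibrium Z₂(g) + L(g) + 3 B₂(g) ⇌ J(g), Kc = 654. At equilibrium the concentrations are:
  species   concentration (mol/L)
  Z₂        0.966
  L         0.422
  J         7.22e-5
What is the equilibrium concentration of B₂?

At equilibrium, Kc = [J] / ([Z₂]·[L]·[B₂]³) = 654.
(7.22e-5) / ((0.966)·(0.422)·([B₂])³) = 654
[B₂]³ = 2.71e-7 ⇒ [B₂] = 0.00647 mol/L

[B₂] = 0.00647 mol/L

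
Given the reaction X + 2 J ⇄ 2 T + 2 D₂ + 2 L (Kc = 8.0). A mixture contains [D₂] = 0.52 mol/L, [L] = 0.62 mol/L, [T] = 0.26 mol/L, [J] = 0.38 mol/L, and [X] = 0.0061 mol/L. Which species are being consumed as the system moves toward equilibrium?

none (at equilibrium)

Qc = [T]²·[D₂]²·[L]² / ([X]·[J]²) = (0.26)²·(0.52)²·(0.62)² / ((0.0061)·(0.38)²) = 8.0
Qc = 8.0 = Kc; the system is at equilibrium.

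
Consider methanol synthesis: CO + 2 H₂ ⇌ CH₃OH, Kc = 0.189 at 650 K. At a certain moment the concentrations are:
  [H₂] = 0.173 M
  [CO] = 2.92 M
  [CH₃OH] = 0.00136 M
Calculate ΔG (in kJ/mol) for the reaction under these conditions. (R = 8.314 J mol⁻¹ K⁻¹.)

ΔG = -13.5 kJ/mol

Qc = [CH₃OH] / ([CO]·[H₂]²) = (0.00136) / ((2.92)·(0.173)²) = 0.0156
ΔG = RT ln(Qc/Kc) = (8.314 J mol⁻¹ K⁻¹)(650 K) × ln(0.0156/0.189)
   = (5.404 kJ/mol)(-2.494) = -13.5 kJ/mol
ΔG < 0, so the forward reaction is spontaneous (proceeds forward).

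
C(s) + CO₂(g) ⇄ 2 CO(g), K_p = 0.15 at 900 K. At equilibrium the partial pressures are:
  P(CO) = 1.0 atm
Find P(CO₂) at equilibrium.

P(CO₂) = 6.7 atm

(C is a pure solid — omitted from K_p.)
At equilibrium, K_p = P(CO)² / P(CO₂) = 0.15.
(1.0)² / (P(CO₂)) = 0.15
P(CO₂) = 6.67 = 6.7 atm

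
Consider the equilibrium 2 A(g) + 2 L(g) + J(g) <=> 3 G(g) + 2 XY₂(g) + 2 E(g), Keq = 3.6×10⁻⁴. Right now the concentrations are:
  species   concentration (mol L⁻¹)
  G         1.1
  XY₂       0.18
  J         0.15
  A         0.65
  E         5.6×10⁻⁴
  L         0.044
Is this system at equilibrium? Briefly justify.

Q = [G]³·[XY₂]²·[E]² / ([A]²·[L]²·[J]) = (1.1)³·(0.18)²·(5.6×10⁻⁴)² / ((0.65)²·(0.044)²·(0.15)) = 1.1×10⁻⁴
Q = 1.1×10⁻⁴ < Keq = 3.6×10⁻⁴: net forward reaction.

no; Q < K, reaction proceeds forward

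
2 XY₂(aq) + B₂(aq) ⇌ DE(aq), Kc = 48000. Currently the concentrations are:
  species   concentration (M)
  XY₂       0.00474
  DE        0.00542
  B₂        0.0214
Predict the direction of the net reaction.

Qc = [DE] / ([XY₂]²·[B₂]) = (0.00542) / ((0.00474)²·(0.0214)) = 11300
Qc = 11300 < Kc = 48000, so the forward reaction proceeds.

in the forward direction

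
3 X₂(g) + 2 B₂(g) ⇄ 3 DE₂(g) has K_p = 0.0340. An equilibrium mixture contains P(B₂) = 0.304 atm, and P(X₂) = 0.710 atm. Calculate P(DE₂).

P(DE₂) = 0.104 atm

At equilibrium, K_p = P(DE₂)³ / (P(X₂)³·P(B₂)²) = 0.0340.
(P(DE₂))³ / ((0.710)³·(0.304)²) = 0.0340
P(DE₂)³ = 0.00112 ⇒ P(DE₂) = 0.104 atm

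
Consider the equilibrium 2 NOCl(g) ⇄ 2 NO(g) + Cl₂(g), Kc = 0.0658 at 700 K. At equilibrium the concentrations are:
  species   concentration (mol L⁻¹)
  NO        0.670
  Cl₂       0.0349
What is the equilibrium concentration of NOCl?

[NOCl] = 0.488 mol L⁻¹

At equilibrium, Kc = [NO]²·[Cl₂] / [NOCl]² = 0.0658.
(0.670)²·(0.0349) / ([NOCl])² = 0.0658
[NOCl]² = 0.238 ⇒ [NOCl] = 0.488 mol L⁻¹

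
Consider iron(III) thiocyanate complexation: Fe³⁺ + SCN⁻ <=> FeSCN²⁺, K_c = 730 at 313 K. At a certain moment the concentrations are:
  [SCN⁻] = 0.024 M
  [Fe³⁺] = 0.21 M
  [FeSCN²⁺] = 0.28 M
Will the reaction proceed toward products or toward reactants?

Q_c = [FeSCN²⁺] / ([Fe³⁺]·[SCN⁻]) = (0.28) / ((0.21)·(0.024)) = 56
Q_c = 56 < K_c = 730, so the forward reaction proceeds.

forward (toward products)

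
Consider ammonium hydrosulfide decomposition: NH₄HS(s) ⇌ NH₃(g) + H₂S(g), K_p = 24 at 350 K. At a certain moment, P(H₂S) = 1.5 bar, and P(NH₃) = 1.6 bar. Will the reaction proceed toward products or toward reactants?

(NH₄HS is a pure solid — omitted from Q_p.)
Q_p = P(NH₃)·P(H₂S) = (1.6)·(1.5) = 2.4
Q_p = 2.4 < K_p = 24, so the forward reaction proceeds.

toward products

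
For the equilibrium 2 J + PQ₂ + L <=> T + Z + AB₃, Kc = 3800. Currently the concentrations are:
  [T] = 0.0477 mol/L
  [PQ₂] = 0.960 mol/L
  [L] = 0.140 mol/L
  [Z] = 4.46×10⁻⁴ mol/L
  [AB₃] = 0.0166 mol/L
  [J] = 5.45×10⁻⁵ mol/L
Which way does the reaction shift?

forward (toward products)

Qc = [T]·[Z]·[AB₃] / ([J]²·[PQ₂]·[L]) = (0.0477)·(4.46×10⁻⁴)·(0.0166) / ((5.45×10⁻⁵)²·(0.960)·(0.140)) = 885
Qc = 885 < Kc = 3800, so the forward reaction proceeds.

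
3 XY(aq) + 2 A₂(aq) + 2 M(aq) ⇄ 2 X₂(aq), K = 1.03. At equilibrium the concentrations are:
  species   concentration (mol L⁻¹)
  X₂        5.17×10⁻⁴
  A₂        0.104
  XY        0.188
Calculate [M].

At equilibrium, K = [X₂]² / ([XY]³·[A₂]²·[M]²) = 1.03.
(5.17×10⁻⁴)² / ((0.188)³·(0.104)²·([M])²) = 1.03
[M]² = 0.00361 ⇒ [M] = 0.0601 mol L⁻¹

[M] = 0.0601 mol L⁻¹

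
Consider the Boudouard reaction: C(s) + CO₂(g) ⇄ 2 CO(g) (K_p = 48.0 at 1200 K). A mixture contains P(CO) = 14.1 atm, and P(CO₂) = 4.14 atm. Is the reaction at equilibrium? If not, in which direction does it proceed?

(C is a pure solid — omitted from Q_p.)
Q_p = P(CO)² / P(CO₂) = (14.1)² / (4.14) = 48.0
Q_p = 48.0 = K_p, so the system is already at equilibrium.

no net change (already at equilibrium)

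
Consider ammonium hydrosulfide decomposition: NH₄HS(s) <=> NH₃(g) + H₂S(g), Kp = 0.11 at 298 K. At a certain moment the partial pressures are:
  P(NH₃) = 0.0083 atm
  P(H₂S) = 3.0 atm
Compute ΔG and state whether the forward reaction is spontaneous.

ΔG = -3.68 kJ/mol; the forward reaction is spontaneous

(NH₄HS is a pure solid — omitted from Qp.)
Qp = P(NH₃)·P(H₂S) = (0.0083)·(3.0) = 0.0249
ΔG = RT ln(Qp/Kp) = (8.314 J mol⁻¹ K⁻¹)(298 K) × ln(0.0249/0.11)
   = (2.478 kJ/mol)(-1.486) = -3.68 kJ/mol
ΔG < 0, so the forward reaction is spontaneous (proceeds forward).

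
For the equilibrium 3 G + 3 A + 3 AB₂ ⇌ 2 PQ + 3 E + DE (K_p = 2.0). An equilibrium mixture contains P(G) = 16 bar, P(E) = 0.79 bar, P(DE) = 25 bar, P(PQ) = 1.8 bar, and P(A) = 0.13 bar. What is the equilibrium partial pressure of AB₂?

P(AB₂) = 1.3 bar

At equilibrium, K_p = P(PQ)²·P(E)³·P(DE) / (P(G)³·P(A)³·P(AB₂)³) = 2.0.
(1.8)²·(0.79)³·(25) / ((16)³·(0.13)³·(P(AB₂))³) = 2.0
P(AB₂)³ = 2.22 ⇒ P(AB₂) = 1.3 bar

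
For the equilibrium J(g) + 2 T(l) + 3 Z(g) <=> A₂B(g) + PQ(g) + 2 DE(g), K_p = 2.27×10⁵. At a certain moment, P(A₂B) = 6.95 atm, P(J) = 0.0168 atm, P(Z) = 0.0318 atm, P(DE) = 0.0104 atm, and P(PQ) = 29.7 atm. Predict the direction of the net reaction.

in the forward direction

(T is a pure liquid — omitted from Q_p.)
Q_p = P(A₂B)·P(PQ)·P(DE)² / (P(J)·P(Z)³) = (6.95)·(29.7)·(0.0104)² / ((0.0168)·(0.0318)³) = 41300
Q_p = 41300 < K_p = 2.27×10⁵, so the forward reaction proceeds.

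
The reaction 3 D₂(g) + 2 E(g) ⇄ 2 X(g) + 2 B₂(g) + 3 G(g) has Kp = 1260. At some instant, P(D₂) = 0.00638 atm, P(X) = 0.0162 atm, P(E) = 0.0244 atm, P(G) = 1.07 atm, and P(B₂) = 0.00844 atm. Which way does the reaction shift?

Qp = P(X)²·P(B₂)²·P(G)³ / (P(D₂)³·P(E)²) = (0.0162)²·(0.00844)²·(1.07)³ / ((0.00638)³·(0.0244)²) = 148
Qp = 148 < Kp = 1260, so the forward reaction proceeds.

toward products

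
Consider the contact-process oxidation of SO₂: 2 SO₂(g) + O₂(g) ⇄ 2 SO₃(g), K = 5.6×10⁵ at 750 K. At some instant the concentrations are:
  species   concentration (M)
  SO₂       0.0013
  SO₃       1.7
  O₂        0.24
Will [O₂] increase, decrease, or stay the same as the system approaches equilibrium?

increase

Q = [SO₃]² / ([SO₂]²·[O₂]) = (1.7)² / ((0.0013)²·(0.24)) = 7.1×10⁶
Q = 7.1×10⁶ > K = 5.6×10⁵: net reverse reaction.
O₂ is a reactant, so it increases.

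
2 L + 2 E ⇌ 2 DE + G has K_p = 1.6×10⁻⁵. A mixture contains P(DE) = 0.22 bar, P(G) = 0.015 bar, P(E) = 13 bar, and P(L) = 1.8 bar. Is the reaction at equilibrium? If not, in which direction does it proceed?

toward products

Q_p = P(DE)²·P(G) / (P(L)²·P(E)²) = (0.22)²·(0.015) / ((1.8)²·(13)²) = 1.3×10⁻⁶
Q_p = 1.3×10⁻⁶ < K_p = 1.6×10⁻⁵, so the forward reaction proceeds.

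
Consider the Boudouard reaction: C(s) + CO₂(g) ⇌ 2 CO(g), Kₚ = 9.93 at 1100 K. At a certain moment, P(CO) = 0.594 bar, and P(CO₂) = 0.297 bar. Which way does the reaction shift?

in the forward direction

(C is a pure solid — omitted from Qₚ.)
Qₚ = P(CO)² / P(CO₂) = (0.594)² / (0.297) = 1.19
Qₚ = 1.19 < Kₚ = 9.93, so the forward reaction proceeds.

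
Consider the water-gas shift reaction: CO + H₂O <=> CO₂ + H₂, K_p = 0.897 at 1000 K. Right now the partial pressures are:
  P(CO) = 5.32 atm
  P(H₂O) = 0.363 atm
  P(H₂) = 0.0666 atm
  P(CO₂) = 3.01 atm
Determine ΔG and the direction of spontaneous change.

ΔG = -17.9 kJ/mol; the forward reaction is spontaneous

Q_p = P(CO₂)·P(H₂) / (P(CO)·P(H₂O)) = (3.01)·(0.0666) / ((5.32)·(0.363)) = 0.104
ΔG = RT ln(Q_p/K_p) = (8.314 J mol⁻¹ K⁻¹)(1000 K) × ln(0.104/0.897)
   = (8.314 kJ/mol)(-2.155) = -17.9 kJ/mol
ΔG < 0, so the forward reaction is spontaneous (proceeds forward).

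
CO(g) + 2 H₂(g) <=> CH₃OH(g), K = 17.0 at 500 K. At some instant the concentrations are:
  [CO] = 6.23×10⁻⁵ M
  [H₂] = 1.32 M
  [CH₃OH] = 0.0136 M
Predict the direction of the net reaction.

to the left

Q = [CH₃OH] / ([CO]·[H₂]²) = (0.0136) / ((6.23×10⁻⁵)·(1.32)²) = 125
Q = 125 > K = 17.0, so the reverse reaction proceeds.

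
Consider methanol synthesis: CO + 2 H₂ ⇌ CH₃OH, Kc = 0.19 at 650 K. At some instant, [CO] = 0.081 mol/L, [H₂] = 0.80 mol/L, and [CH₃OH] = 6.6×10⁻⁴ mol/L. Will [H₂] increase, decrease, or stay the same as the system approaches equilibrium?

decrease

Qc = [CH₃OH] / ([CO]·[H₂]²) = (6.6×10⁻⁴) / ((0.081)·(0.80)²) = 0.013
Qc = 0.013 < Kc = 0.19: net forward reaction.
H₂ is a reactant, so it decreases.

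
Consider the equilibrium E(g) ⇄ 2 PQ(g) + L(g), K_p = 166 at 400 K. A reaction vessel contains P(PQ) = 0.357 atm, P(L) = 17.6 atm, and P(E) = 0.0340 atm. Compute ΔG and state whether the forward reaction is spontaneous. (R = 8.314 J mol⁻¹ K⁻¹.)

Q_p = P(PQ)²·P(L) / P(E) = (0.357)²·(17.6) / (0.0340) = 66.0
ΔG = RT ln(Q_p/K_p) = (8.314 J mol⁻¹ K⁻¹)(400 K) × ln(66.0/166)
   = (3.326 kJ/mol)(-0.9223) = -3.07 kJ/mol
ΔG < 0, so the forward reaction is spontaneous (proceeds forward).

ΔG = -3.07 kJ/mol; the forward reaction is spontaneous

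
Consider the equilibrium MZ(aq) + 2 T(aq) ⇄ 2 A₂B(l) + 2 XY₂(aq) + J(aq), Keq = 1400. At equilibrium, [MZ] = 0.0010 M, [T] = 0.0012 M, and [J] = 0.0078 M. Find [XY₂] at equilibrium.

(A₂B is a pure liquid — omitted from Keq.)
At equilibrium, Keq = [XY₂]²·[J] / ([MZ]·[T]²) = 1400.
([XY₂])²·(0.0078) / ((0.0010)·(0.0012)²) = 1400
[XY₂]² = 2.58×10⁻⁴ ⇒ [XY₂] = 0.016 M

[XY₂] = 0.016 M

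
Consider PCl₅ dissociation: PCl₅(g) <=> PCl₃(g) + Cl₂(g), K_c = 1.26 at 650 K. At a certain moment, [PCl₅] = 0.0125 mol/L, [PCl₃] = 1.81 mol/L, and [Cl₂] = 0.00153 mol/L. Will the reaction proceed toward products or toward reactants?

Q_c = [PCl₃]·[Cl₂] / [PCl₅] = (1.81)·(0.00153) / (0.0125) = 0.222
Q_c = 0.222 < K_c = 1.26, so the forward reaction proceeds.

to the right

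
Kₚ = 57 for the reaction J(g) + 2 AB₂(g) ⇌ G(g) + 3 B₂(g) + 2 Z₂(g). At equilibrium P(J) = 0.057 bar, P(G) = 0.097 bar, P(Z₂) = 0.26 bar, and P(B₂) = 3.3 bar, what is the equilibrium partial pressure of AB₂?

P(AB₂) = 0.27 bar

At equilibrium, Kₚ = P(G)·P(B₂)³·P(Z₂)² / (P(J)·P(AB₂)²) = 57.
(0.097)·(3.3)³·(0.26)² / ((0.057)·(P(AB₂))²) = 57
P(AB₂)² = 0.0725 ⇒ P(AB₂) = 0.27 bar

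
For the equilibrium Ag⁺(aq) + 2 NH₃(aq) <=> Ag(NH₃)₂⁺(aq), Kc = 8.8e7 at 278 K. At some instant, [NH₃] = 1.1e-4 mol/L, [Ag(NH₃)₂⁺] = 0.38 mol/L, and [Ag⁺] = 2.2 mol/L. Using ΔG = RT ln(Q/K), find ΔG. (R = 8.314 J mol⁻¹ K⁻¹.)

Qc = [Ag(NH₃)₂⁺] / ([Ag⁺]·[NH₃]²) = (0.38) / ((2.2)·(1.1e-4)²) = 1.43e7
ΔG = RT ln(Qc/Kc) = (8.314 J mol⁻¹ K⁻¹)(278 K) × ln(1.43e7/8.8e7)
   = (2.311 kJ/mol)(-1.817) = -4.20 kJ/mol
ΔG < 0, so the forward reaction is spontaneous (proceeds forward).

ΔG = -4.20 kJ/mol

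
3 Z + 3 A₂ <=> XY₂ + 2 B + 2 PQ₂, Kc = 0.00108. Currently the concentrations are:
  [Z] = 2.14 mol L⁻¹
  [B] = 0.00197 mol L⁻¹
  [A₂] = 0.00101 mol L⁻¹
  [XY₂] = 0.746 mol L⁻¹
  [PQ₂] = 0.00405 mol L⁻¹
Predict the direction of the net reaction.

Qc = [XY₂]·[B]²·[PQ₂]² / ([Z]³·[A₂]³) = (0.746)·(0.00197)²·(0.00405)² / ((2.14)³·(0.00101)³) = 0.00470
Qc = 0.00470 > Kc = 0.00108, so the reverse reaction proceeds.

reverse (toward reactants)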